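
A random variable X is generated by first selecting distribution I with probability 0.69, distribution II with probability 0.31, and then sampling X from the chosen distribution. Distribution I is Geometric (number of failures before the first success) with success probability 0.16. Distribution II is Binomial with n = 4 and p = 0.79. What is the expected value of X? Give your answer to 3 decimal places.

Component means — I: 5.25; II: 3.16.
E[X] = 0.69·5.25 + 0.31·3.16 = 4.6021.

4.602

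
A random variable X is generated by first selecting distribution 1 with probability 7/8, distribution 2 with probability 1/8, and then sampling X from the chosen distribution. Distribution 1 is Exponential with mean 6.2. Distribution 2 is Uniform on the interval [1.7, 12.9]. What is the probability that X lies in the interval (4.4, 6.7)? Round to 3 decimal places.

Conditional on each component, P(4.4 < X < 6.7): 1: 0.152426; 2: 0.205357.
By total probability, P(4.4 < X < 6.7) = 0.875·0.152426 + 0.125·0.205357 = 0.159043.

0.159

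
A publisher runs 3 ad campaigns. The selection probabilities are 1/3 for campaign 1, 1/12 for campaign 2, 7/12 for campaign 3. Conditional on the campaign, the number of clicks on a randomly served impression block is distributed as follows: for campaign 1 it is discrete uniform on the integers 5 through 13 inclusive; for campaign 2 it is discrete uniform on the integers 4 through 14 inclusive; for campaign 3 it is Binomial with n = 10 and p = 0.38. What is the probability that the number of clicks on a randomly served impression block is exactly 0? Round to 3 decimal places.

Conditional on each campaign, P(X = 0): 1: 0; 2: 0; 3: 0.00839299.
By total probability, P(X = 0) = 0.333333·0 + 0.0833333·0 + 0.583333·0.00839299 = 0.00489591.

0.005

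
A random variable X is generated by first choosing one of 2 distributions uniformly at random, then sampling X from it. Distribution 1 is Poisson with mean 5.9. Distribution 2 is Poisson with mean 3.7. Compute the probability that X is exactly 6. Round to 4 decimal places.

Conditional on each component, P(X = 6): 1: 0.160488; 2: 0.0881025.
By total probability, P(X = 6) = 0.5·0.160488 + 0.5·0.0881025 = 0.124295.

0.1243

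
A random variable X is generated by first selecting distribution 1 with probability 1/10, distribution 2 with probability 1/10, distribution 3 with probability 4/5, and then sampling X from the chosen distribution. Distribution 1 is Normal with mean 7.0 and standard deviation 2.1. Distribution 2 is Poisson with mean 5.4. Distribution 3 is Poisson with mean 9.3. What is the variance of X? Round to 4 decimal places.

Per component, 1: μ=7, E[X²]=53.41; 2: μ=5.4, E[X²]=34.56; 3: μ=9.3, E[X²]=95.79.
E[X] = 0.1·7 + 0.1·5.4 + 0.8·9.3 = 8.68.
E[X²] = 0.1·53.41 + 0.1·34.56 + 0.8·95.79 = 85.429.
Var(X) = E[X²] − (E[X])² = 85.429 − 75.3424 = 10.0866.

10.0866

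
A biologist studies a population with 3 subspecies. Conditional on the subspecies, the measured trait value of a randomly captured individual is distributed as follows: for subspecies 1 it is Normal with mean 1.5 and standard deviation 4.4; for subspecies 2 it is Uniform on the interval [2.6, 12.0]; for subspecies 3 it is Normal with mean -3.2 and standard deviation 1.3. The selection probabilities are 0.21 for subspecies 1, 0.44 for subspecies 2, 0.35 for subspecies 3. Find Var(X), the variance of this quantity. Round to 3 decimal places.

Per component, 1: μ=1.5, E[X²]=21.61; 2: μ=7.3, E[X²]=60.6533; 3: μ=-3.2, E[X²]=11.93.
E[X] = 0.21·1.5 + 0.44·7.3 + 0.35·-3.2 = 2.407.
E[X²] = 0.21·21.61 + 0.44·60.6533 + 0.35·11.93 = 35.4011.
Var(X) = E[X²] − (E[X])² = 35.4011 − 5.79365 = 29.6074.

29.607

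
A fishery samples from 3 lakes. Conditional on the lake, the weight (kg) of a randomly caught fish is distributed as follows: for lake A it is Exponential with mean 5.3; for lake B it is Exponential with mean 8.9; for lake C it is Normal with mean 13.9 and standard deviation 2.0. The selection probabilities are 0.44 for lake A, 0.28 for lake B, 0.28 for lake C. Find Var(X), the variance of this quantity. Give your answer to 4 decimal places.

48.3269

Per component, A: μ=5.3, E[X²]=56.18; B: μ=8.9, E[X²]=158.42; C: μ=13.9, E[X²]=197.21.
E[X] = 0.44·5.3 + 0.28·8.9 + 0.28·13.9 = 8.716.
E[X²] = 0.44·56.18 + 0.28·158.42 + 0.28·197.21 = 124.296.
Var(X) = E[X²] − (E[X])² = 124.296 − 75.9687 = 48.3269.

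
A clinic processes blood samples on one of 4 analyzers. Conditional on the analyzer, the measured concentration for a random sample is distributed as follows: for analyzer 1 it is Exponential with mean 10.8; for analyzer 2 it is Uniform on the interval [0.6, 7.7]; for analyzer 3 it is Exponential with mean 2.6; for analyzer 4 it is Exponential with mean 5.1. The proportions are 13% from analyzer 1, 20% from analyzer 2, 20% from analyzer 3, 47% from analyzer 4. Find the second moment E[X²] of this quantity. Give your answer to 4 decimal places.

61.7645

For each component E[X²] = Var + (mean)², giving 1: 233.28; 2: 21.4233; 3: 13.52; 4: 52.02.
Overall E[X²] = 0.13·233.28 + 0.2·21.4233 + 0.2·13.52 + 0.47·52.02 = 61.7645.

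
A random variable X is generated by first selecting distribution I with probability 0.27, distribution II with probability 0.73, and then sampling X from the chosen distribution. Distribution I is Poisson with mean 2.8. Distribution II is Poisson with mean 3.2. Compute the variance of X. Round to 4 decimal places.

Per component, I: μ=2.8, E[X²]=10.64; II: μ=3.2, E[X²]=13.44.
E[X] = 0.27·2.8 + 0.73·3.2 = 3.092.
E[X²] = 0.27·10.64 + 0.73·13.44 = 12.684.
Var(X) = E[X²] − (E[X])² = 12.684 − 9.56046 = 3.12354.

3.1235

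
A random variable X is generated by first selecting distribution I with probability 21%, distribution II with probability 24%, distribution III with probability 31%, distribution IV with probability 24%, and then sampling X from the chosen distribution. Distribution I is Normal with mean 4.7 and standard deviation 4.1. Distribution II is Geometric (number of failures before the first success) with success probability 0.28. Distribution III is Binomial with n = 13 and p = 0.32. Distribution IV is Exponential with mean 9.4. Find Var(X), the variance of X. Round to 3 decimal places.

Per component, I: μ=4.7, E[X²]=38.9; II: μ=2.57143, E[X²]=15.7959; III: μ=4.16, E[X²]=20.1344; IV: μ=9.4, E[X²]=176.72.
E[X] = 0.21·4.7 + 0.24·2.57143 + 0.31·4.16 + 0.24·9.4 = 5.14974.
E[X²] = 0.21·38.9 + 0.24·15.7959 + 0.31·20.1344 + 0.24·176.72 = 60.6145.
Var(X) = E[X²] − (E[X])² = 60.6145 − 26.5199 = 34.0946.

34.095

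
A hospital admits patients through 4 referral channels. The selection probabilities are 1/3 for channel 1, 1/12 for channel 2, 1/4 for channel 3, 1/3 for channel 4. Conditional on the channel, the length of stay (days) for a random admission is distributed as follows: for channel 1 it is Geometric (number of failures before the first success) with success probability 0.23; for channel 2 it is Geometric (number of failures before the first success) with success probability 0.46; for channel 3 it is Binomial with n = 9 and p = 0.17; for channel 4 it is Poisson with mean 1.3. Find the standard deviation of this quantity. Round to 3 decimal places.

2.588

Per component, 1: μ=3.34783, E[X²]=25.7637; 2: μ=1.17391, E[X²]=3.93006; 3: μ=1.53, E[X²]=3.6108; 4: μ=1.3, E[X²]=2.99.
E[X] = 0.333333·3.34783 + 0.0833333·1.17391 + 0.25·1.53 + 0.333333·1.3 = 2.0296.
E[X²] = 0.333333·25.7637 + 0.0833333·3.93006 + 0.25·3.6108 + 0.333333·2.99 = 10.8148.
Var(X) = E[X²] − (E[X])² = 10.8148 − 4.11928 = 6.69549.
SD(X) = √6.69549 = 2.58756.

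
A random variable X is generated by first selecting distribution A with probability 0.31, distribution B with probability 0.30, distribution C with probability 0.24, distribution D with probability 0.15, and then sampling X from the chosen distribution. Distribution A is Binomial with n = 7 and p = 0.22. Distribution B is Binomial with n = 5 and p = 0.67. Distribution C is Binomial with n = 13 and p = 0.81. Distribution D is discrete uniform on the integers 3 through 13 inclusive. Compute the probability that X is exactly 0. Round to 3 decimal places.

0.056

Conditional on each component, P(X = 0): A: 0.175656; B: 0.00391354; C: 4.2053e-10; D: 0.
By total probability, P(X = 0) = 0.31·0.175656 + 0.3·0.00391354 + 0.24·4.2053e-10 + 0.15·0 = 0.0556273.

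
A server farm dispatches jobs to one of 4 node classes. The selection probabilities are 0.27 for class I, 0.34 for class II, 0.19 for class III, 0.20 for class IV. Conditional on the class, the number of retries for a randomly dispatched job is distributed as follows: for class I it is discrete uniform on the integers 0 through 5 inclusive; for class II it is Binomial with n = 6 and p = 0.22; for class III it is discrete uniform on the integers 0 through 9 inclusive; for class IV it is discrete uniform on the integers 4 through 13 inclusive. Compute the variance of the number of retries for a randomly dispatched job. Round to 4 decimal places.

Per component, I: μ=2.5, E[X²]=9.16667; II: μ=1.32, E[X²]=2.772; III: μ=4.5, E[X²]=28.5; IV: μ=8.5, E[X²]=80.5.
E[X] = 0.27·2.5 + 0.34·1.32 + 0.19·4.5 + 0.2·8.5 = 3.6788.
E[X²] = 0.27·9.16667 + 0.34·2.772 + 0.19·28.5 + 0.2·80.5 = 24.9325.
Var(X) = E[X²] − (E[X])² = 24.9325 − 13.5336 = 11.3989.

11.3989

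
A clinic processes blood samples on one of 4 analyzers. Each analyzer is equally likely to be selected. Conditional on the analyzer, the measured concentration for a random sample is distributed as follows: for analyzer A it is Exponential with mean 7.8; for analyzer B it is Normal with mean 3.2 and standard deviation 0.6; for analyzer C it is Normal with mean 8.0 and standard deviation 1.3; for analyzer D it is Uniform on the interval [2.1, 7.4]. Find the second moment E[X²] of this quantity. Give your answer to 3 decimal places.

55.718

For each component E[X²] = Var + (mean)², giving A: 121.68; B: 10.6; C: 65.69; D: 24.9033.
Overall E[X²] = 0.25·121.68 + 0.25·10.6 + 0.25·65.69 + 0.25·24.9033 = 55.7183.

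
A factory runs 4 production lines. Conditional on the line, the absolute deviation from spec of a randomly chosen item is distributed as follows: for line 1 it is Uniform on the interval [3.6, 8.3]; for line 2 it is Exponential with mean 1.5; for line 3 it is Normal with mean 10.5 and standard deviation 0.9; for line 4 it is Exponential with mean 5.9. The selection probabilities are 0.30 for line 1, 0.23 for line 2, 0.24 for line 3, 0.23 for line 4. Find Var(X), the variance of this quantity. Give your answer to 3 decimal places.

18.791

Per component, 1: μ=5.95, E[X²]=37.2433; 2: μ=1.5, E[X²]=4.5; 3: μ=10.5, E[X²]=111.06; 4: μ=5.9, E[X²]=69.62.
E[X] = 0.3·5.95 + 0.23·1.5 + 0.24·10.5 + 0.23·5.9 = 6.007.
E[X²] = 0.3·37.2433 + 0.23·4.5 + 0.24·111.06 + 0.23·69.62 = 54.875.
Var(X) = E[X²] − (E[X])² = 54.875 − 36.084 = 18.791.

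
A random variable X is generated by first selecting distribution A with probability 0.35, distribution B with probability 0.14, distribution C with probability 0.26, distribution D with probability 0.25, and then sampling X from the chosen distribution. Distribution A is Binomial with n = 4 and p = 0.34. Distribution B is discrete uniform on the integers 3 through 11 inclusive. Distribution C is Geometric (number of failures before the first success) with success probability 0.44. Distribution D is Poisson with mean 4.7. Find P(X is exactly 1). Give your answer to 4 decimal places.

Conditional on each component, P(X = 1): A: 0.390995; B: 0; C: 0.2464; D: 0.0427478.
By total probability, P(X = 1) = 0.35·0.390995 + 0.14·0 + 0.26·0.2464 + 0.25·0.0427478 = 0.211599.

0.2116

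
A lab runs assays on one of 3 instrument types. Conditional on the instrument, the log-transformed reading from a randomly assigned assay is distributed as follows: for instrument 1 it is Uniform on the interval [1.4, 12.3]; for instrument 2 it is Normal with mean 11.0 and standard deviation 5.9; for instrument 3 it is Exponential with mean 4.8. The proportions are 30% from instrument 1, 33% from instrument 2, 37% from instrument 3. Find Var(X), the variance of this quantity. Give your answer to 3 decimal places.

Per component, 1: μ=6.85, E[X²]=56.8233; 2: μ=11, E[X²]=155.81; 3: μ=4.8, E[X²]=46.08.
E[X] = 0.3·6.85 + 0.33·11 + 0.37·4.8 = 7.461.
E[X²] = 0.3·56.8233 + 0.33·155.81 + 0.37·46.08 = 85.5139.
Var(X) = E[X²] − (E[X])² = 85.5139 − 55.6665 = 29.8474.

29.847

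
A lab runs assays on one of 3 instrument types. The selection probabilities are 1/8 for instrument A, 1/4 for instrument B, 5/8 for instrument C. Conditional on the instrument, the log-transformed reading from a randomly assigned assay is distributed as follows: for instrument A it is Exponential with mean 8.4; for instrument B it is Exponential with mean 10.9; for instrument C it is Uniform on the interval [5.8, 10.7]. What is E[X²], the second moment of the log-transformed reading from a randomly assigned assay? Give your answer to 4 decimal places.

120.8346

For each component E[X²] = Var + (mean)², giving A: 141.12; B: 237.62; C: 70.0633.
Overall E[X²] = 0.125·141.12 + 0.25·237.62 + 0.625·70.0633 = 120.835.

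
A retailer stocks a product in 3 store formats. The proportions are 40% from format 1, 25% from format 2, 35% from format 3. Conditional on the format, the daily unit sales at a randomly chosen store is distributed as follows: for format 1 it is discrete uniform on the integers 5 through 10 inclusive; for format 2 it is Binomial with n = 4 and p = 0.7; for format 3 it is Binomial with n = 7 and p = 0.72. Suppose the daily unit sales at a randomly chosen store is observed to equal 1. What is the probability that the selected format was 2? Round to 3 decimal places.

0.957

Likelihoods P(X=1 | ·): 1: 0; 2: 0.0756; 3: 0.00242873.
Posterior ∝ prior × likelihood. Numerator for 2: 0.25·0.0756 = 0.0189.
Normalizing constant: 0.4·0 + 0.25·0.0756 + 0.35·0.00242873 = 0.0197501.
P(2 | observation) = 0.0189 / 0.0197501 = 0.956959.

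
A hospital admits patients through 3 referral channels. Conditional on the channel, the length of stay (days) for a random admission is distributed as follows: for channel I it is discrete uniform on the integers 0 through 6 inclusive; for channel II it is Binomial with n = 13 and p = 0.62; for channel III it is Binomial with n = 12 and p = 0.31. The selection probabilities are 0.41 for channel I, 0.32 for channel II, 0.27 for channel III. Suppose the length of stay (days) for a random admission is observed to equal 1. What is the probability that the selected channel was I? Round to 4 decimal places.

Likelihoods P(X=1 | ·): I: 0.142857; II: 7.30698e-05; III: 0.0627889.
Posterior ∝ prior × likelihood. Numerator for I: 0.41·0.142857 = 0.0585714.
Normalizing constant: 0.41·0.142857 + 0.32·7.30698e-05 + 0.27·0.0627889 = 0.0755478.
P(I | observation) = 0.0585714 / 0.0755478 = 0.775289.

0.7753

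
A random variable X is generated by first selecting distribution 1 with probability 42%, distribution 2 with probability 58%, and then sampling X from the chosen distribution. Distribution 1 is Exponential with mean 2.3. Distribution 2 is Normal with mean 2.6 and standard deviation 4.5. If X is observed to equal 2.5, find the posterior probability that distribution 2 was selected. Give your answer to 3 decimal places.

Likelihoods f(2.5 | ·): 1: 0.146627; 2: 0.088632.
Posterior ∝ prior × likelihood. Numerator for 2: 0.58·0.088632 = 0.0514065.
Normalizing constant: 0.42·0.146627 + 0.58·0.088632 = 0.11299.
P(2 | observation) = 0.0514065 / 0.11299 = 0.454966.

0.455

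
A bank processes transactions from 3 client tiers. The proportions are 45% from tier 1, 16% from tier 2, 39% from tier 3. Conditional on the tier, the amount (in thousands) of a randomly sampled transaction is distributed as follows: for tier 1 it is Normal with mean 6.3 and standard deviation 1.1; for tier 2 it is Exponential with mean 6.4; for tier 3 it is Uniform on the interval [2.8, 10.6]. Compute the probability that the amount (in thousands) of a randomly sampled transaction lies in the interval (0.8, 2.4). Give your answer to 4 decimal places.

Conditional on each tier, P(0.8 < X < 2.4): 1: 0.000195682; 2: 0.195208; 3: 0.
By total probability, P(0.8 < X < 2.4) = 0.45·0.000195682 + 0.16·0.195208 + 0.39·0 = 0.0313213.

0.0313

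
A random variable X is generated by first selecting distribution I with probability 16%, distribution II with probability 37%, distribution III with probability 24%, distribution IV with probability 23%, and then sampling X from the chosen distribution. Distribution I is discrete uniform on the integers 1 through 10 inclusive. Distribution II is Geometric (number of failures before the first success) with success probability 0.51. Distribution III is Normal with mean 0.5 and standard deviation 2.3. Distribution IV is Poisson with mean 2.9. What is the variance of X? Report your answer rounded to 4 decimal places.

Per component, I: μ=5.5, E[X²]=38.5; II: μ=0.960784, E[X²]=2.807; III: μ=0.5, E[X²]=5.54; IV: μ=2.9, E[X²]=11.31.
E[X] = 0.16·5.5 + 0.37·0.960784 + 0.24·0.5 + 0.23·2.9 = 2.02249.
E[X²] = 0.16·38.5 + 0.37·2.807 + 0.24·5.54 + 0.23·11.31 = 11.1295.
Var(X) = E[X²] − (E[X])² = 11.1295 − 4.09047 = 7.03902.

7.0390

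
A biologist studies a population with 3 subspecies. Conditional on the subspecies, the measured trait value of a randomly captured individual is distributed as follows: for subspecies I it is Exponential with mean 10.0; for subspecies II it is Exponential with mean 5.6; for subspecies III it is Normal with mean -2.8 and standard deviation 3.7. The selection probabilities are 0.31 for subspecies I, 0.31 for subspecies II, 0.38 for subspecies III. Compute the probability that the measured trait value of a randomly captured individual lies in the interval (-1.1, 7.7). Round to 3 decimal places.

0.520

Conditional on each subspecies, P(-1.1 < X < 7.7): I: 0.536987; II: 0.74716; III: 0.320681.
By total probability, P(-1.1 < X < 7.7) = 0.31·0.536987 + 0.31·0.74716 + 0.38·0.320681 = 0.519944.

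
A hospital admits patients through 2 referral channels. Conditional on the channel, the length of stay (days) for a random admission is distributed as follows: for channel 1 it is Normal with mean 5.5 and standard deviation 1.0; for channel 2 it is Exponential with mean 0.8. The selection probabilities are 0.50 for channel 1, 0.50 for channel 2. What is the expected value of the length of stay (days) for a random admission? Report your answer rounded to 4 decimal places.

Component means — 1: 5.5; 2: 0.8.
E[X] = 0.5·5.5 + 0.5·0.8 = 3.15.

3.1500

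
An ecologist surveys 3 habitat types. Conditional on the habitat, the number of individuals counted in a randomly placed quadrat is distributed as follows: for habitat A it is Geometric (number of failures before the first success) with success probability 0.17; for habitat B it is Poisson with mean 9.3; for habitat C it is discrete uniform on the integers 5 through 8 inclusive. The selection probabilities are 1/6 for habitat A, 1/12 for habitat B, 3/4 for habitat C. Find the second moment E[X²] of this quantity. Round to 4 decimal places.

For each component E[X²] = Var + (mean)², giving A: 52.5571; B: 95.79; C: 43.5.
Overall E[X²] = 0.166667·52.5571 + 0.0833333·95.79 + 0.75·43.5 = 49.367.

49.3670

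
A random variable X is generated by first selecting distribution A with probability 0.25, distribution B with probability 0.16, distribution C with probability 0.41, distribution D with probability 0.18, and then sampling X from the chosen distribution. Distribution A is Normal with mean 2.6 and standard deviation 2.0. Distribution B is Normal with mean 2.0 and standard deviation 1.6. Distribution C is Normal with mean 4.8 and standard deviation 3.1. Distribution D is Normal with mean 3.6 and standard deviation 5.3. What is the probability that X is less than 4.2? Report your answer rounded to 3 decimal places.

Conditional on each component, P(X < 4.2): A: 0.788145; B: 0.915434; C: 0.423265; D: 0.545067.
By total probability, P(X < 4.2) = 0.25·0.788145 + 0.16·0.915434 + 0.41·0.423265 + 0.18·0.545067 = 0.615156.

0.615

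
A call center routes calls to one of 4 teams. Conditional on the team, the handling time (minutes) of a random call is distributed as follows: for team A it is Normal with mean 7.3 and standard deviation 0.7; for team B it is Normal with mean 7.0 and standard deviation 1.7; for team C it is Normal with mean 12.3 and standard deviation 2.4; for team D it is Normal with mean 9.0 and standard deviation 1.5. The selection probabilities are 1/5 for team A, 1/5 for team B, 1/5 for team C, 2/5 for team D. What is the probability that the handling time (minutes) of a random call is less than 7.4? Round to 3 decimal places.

Conditional on each team, P(X < 7.4): A: 0.556798; B: 0.59301; C: 0.0205923; D: 0.143061.
By total probability, P(X < 7.4) = 0.2·0.556798 + 0.2·0.59301 + 0.2·0.0205923 + 0.4·0.143061 = 0.291305.

0.291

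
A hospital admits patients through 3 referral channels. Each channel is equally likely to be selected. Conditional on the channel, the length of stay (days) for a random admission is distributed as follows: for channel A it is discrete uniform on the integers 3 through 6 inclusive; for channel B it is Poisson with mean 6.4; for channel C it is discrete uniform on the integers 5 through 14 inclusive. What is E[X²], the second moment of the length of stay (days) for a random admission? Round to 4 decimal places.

For each component E[X²] = Var + (mean)², giving A: 21.5; B: 47.36; C: 98.5.
Overall E[X²] = 0.333333·21.5 + 0.333333·47.36 + 0.333333·98.5 = 55.7867.

55.7867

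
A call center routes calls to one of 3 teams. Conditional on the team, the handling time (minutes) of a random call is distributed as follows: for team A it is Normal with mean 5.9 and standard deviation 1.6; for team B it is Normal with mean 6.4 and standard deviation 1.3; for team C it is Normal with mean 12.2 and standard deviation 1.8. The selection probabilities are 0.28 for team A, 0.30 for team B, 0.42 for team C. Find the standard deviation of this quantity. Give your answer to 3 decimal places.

Per component, A: μ=5.9, E[X²]=37.37; B: μ=6.4, E[X²]=42.65; C: μ=12.2, E[X²]=152.08.
E[X] = 0.28·5.9 + 0.3·6.4 + 0.42·12.2 = 8.696.
E[X²] = 0.28·37.37 + 0.3·42.65 + 0.42·152.08 = 87.1322.
Var(X) = E[X²] − (E[X])² = 87.1322 − 75.6204 = 11.5118.
SD(X) = √11.5118 = 3.3929.

3.393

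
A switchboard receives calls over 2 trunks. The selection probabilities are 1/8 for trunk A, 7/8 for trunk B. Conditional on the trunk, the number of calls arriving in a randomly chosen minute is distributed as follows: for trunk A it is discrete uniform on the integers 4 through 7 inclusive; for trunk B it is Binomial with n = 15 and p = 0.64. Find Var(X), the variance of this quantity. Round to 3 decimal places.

5.019

Per component, A: μ=5.5, E[X²]=31.5; B: μ=9.6, E[X²]=95.616.
E[X] = 0.125·5.5 + 0.875·9.6 = 9.0875.
E[X²] = 0.125·31.5 + 0.875·95.616 = 87.6015.
Var(X) = E[X²] − (E[X])² = 87.6015 − 82.5827 = 5.01884.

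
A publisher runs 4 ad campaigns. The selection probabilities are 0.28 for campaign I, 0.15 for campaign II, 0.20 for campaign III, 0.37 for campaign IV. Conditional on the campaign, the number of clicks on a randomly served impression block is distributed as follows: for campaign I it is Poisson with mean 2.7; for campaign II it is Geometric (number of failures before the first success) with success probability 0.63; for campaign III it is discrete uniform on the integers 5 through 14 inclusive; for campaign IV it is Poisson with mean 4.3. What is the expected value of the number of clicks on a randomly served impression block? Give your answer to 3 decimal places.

4.335

Component means — I: 2.7; II: 0.587302; III: 9.5; IV: 4.3.
E[X] = 0.28·2.7 + 0.15·0.587302 + 0.2·9.5 + 0.37·4.3 = 4.3351.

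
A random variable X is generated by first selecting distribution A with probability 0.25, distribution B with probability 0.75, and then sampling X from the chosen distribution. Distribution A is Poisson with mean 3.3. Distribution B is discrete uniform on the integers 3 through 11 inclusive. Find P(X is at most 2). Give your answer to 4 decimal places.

Conditional on each component, P(X ≤ 2): A: 0.359426; B: 0.
By total probability, P(X ≤ 2) = 0.25·0.359426 + 0.75·0 = 0.0898566.

0.0899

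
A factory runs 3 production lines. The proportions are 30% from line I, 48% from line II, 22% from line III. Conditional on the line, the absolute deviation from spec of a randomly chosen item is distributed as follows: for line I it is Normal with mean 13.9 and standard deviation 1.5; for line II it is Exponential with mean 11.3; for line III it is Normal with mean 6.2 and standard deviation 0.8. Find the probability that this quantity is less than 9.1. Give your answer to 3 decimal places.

Conditional on each line, P(X < 9.1): I: 0.000687138; II: 0.553051; III: 0.999856.
By total probability, P(X < 9.1) = 0.3·0.000687138 + 0.48·0.553051 + 0.22·0.999856 = 0.485639.

0.486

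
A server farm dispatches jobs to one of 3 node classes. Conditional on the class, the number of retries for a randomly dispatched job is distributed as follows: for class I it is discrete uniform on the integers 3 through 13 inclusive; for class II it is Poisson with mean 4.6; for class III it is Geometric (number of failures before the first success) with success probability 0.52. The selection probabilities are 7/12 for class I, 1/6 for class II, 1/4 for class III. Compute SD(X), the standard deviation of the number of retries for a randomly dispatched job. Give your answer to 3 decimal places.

Per component, I: μ=8, E[X²]=74; II: μ=4.6, E[X²]=25.76; III: μ=0.923077, E[X²]=2.62722.
E[X] = 0.583333·8 + 0.166667·4.6 + 0.25·0.923077 = 5.6641.
E[X²] = 0.583333·74 + 0.166667·25.76 + 0.25·2.62722 = 48.1168.
Var(X) = E[X²] − (E[X])² = 48.1168 − 32.0821 = 16.0347.
SD(X) = √16.0347 = 4.00434.

4.004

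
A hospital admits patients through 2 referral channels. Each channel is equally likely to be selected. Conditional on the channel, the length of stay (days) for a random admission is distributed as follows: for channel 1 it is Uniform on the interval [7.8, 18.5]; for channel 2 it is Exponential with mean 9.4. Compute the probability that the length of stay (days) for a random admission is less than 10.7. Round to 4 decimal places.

0.4753

Conditional on each channel, P(X < 10.7): 1: 0.271028; 2: 0.679636.
By total probability, P(X < 10.7) = 0.5·0.271028 + 0.5·0.679636 = 0.475332.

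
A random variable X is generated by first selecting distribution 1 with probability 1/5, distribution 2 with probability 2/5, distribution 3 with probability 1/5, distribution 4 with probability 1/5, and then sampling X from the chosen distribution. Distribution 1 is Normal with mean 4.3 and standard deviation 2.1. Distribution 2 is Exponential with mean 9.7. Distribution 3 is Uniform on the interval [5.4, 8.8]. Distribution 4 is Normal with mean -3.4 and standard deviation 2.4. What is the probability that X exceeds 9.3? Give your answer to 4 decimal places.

0.1551

Conditional on each component, P(X > 9.3): 1: 0.00863397; 2: 0.383367; 3: 0; 4: 6.06033e-08.
By total probability, P(X > 9.3) = 0.2·0.00863397 + 0.4·0.383367 + 0.2·0 + 0.2·6.06033e-08 = 0.155074.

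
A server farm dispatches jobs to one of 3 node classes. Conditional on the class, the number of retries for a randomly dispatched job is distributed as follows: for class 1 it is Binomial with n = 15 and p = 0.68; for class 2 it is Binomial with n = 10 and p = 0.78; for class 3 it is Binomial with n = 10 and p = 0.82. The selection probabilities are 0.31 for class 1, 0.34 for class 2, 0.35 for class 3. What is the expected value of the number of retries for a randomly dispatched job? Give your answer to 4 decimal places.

8.6840

Component means — 1: 10.2; 2: 7.8; 3: 8.2.
E[X] = 0.31·10.2 + 0.34·7.8 + 0.35·8.2 = 8.684.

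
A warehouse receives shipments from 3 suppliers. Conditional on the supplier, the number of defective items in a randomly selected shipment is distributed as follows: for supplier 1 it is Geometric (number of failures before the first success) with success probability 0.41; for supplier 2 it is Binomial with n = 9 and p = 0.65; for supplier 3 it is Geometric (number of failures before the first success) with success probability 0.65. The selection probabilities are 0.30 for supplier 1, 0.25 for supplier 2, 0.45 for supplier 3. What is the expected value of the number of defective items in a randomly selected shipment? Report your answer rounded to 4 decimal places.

Component means — 1: 1.43902; 2: 5.85; 3: 0.538462.
E[X] = 0.3·1.43902 + 0.25·5.85 + 0.45·0.538462 = 2.13652.

2.1365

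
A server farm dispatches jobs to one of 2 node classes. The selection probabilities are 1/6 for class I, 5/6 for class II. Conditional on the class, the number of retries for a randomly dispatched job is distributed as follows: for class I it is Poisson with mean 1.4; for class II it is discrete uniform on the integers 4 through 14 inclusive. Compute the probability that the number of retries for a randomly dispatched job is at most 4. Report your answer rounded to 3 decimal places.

Conditional on each class, P(X ≤ 4): I: 0.985747; II: 0.0909091.
By total probability, P(X ≤ 4) = 0.166667·0.985747 + 0.833333·0.0909091 = 0.240049.

0.240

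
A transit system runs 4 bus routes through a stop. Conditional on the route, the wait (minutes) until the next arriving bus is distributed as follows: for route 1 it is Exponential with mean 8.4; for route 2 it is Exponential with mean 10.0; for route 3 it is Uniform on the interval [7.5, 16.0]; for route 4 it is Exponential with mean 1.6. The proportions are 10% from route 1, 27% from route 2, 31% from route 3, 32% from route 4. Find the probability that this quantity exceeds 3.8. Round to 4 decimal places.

0.5880

Conditional on each route, P(X > 3.8): 1: 0.636112; 2: 0.683861; 3: 1; 4: 0.0930145.
By total probability, P(X > 3.8) = 0.1·0.636112 + 0.27·0.683861 + 0.31·1 + 0.32·0.0930145 = 0.588018.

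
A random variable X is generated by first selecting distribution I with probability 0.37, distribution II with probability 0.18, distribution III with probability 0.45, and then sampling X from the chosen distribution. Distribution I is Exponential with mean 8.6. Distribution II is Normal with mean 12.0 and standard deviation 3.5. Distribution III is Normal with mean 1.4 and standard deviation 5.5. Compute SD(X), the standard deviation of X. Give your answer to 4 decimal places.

7.8540

Per component, I: μ=8.6, E[X²]=147.92; II: μ=12, E[X²]=156.25; III: μ=1.4, E[X²]=32.21.
E[X] = 0.37·8.6 + 0.18·12 + 0.45·1.4 = 5.972.
E[X²] = 0.37·147.92 + 0.18·156.25 + 0.45·32.21 = 97.3499.
Var(X) = E[X²] − (E[X])² = 97.3499 − 35.6648 = 61.6851.
SD(X) = √61.6851 = 7.85399.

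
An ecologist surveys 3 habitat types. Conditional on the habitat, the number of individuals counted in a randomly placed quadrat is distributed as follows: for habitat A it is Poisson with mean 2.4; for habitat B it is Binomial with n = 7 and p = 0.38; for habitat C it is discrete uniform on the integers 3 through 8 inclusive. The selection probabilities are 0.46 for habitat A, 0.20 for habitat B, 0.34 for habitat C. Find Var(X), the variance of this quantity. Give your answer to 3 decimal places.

Per component, A: μ=2.4, E[X²]=8.16; B: μ=2.66, E[X²]=8.7248; C: μ=5.5, E[X²]=33.1667.
E[X] = 0.46·2.4 + 0.2·2.66 + 0.34·5.5 = 3.506.
E[X²] = 0.46·8.16 + 0.2·8.7248 + 0.34·33.1667 = 16.7752.
Var(X) = E[X²] − (E[X])² = 16.7752 − 12.292 = 4.48319.

4.483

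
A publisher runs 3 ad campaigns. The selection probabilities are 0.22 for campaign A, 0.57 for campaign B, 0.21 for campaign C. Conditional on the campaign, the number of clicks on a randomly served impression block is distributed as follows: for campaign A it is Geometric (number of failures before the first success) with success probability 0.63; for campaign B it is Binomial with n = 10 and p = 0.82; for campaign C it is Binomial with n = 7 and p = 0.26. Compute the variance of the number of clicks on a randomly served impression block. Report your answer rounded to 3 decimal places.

Per component, A: μ=0.587302, E[X²]=1.27715; B: μ=8.2, E[X²]=68.716; C: μ=1.82, E[X²]=4.6592.
E[X] = 0.22·0.587302 + 0.57·8.2 + 0.21·1.82 = 5.18541.
E[X²] = 0.22·1.27715 + 0.57·68.716 + 0.21·4.6592 = 40.4275.
Var(X) = E[X²] − (E[X])² = 40.4275 − 26.8884 = 13.5391.

13.539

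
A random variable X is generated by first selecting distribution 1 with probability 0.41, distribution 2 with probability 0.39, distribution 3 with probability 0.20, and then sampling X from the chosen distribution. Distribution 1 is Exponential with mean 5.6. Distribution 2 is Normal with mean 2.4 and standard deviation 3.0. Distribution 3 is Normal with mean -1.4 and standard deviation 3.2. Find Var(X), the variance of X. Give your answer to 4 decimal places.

25.1973

Per component, 1: μ=5.6, E[X²]=62.72; 2: μ=2.4, E[X²]=14.76; 3: μ=-1.4, E[X²]=12.2.
E[X] = 0.41·5.6 + 0.39·2.4 + 0.2·-1.4 = 2.952.
E[X²] = 0.41·62.72 + 0.39·14.76 + 0.2·12.2 = 33.9116.
Var(X) = E[X²] − (E[X])² = 33.9116 − 8.7143 = 25.1973.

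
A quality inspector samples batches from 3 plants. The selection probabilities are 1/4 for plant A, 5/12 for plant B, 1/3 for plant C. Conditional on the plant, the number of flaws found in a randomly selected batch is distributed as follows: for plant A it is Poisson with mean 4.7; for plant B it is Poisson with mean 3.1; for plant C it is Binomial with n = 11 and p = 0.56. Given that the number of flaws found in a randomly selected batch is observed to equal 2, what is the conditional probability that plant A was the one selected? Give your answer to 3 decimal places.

Likelihoods P(X=2 | ·): A: 0.100457; B: 0.216461; C: 0.0106614.
Posterior ∝ prior × likelihood. Numerator for A: 0.25·0.100457 = 0.0251143.
Normalizing constant: 0.25·0.100457 + 0.416667·0.216461 + 0.333333·0.0106614 = 0.11886.
P(A | observation) = 0.0251143 / 0.11886 = 0.211293.

0.211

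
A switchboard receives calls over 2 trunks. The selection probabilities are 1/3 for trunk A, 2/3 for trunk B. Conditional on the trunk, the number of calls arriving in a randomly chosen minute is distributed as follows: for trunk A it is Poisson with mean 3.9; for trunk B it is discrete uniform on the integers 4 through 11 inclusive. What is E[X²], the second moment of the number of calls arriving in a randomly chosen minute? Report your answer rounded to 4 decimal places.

For each component E[X²] = Var + (mean)², giving A: 19.11; B: 61.5.
Overall E[X²] = 0.333333·19.11 + 0.666667·61.5 = 47.37.

47.3700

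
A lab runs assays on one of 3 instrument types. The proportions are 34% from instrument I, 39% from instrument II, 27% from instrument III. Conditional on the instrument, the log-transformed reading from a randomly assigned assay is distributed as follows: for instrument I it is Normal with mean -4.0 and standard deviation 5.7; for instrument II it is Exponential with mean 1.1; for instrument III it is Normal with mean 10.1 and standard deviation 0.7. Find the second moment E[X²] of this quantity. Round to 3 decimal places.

For each component E[X²] = Var + (mean)², giving I: 48.49; II: 2.42; III: 102.5.
Overall E[X²] = 0.34·48.49 + 0.39·2.42 + 0.27·102.5 = 45.1054.

45.105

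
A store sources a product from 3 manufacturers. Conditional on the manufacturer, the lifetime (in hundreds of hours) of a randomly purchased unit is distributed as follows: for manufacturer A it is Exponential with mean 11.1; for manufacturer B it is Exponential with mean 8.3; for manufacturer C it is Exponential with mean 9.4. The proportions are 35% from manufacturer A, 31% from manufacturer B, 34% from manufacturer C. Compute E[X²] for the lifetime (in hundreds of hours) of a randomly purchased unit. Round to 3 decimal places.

For each component E[X²] = Var + (mean)², giving A: 246.42; B: 137.78; C: 176.72.
Overall E[X²] = 0.35·246.42 + 0.31·137.78 + 0.34·176.72 = 189.044.

189.044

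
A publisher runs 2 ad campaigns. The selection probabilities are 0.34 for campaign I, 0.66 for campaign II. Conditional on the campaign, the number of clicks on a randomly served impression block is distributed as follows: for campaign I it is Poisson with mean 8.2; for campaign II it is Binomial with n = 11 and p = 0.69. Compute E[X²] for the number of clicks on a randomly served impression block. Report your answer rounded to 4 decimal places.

65.2239

For each component E[X²] = Var + (mean)², giving I: 75.44; II: 59.961.
Overall E[X²] = 0.34·75.44 + 0.66·59.961 = 65.2239.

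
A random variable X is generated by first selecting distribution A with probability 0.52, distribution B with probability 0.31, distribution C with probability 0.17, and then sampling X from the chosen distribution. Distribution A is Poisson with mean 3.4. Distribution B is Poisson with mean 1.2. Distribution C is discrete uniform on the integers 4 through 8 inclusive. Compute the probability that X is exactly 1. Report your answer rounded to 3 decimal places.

0.171

Conditional on each component, P(X = 1): A: 0.113469; B: 0.361433; C: 0.
By total probability, P(X = 1) = 0.52·0.113469 + 0.31·0.361433 + 0.17·0 = 0.171048.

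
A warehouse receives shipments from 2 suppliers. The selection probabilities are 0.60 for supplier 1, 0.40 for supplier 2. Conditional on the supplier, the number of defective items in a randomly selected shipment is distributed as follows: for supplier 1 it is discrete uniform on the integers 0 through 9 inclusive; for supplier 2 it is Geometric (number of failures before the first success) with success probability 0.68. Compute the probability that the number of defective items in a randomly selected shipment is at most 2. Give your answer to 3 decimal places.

Conditional on each supplier, P(X ≤ 2): 1: 0.3; 2: 0.967232.
By total probability, P(X ≤ 2) = 0.6·0.3 + 0.4·0.967232 = 0.566893.

0.567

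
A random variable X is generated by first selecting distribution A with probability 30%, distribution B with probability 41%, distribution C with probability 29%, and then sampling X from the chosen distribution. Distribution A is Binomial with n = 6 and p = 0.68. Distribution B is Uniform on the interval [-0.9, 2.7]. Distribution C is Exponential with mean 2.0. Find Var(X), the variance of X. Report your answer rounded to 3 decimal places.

Per component, A: μ=4.08, E[X²]=17.952; B: μ=0.9, E[X²]=1.89; C: μ=2, E[X²]=8.
E[X] = 0.3·4.08 + 0.41·0.9 + 0.29·2 = 2.173.
E[X²] = 0.3·17.952 + 0.41·1.89 + 0.29·8 = 8.4805.
Var(X) = E[X²] − (E[X])² = 8.4805 − 4.72193 = 3.75857.

3.759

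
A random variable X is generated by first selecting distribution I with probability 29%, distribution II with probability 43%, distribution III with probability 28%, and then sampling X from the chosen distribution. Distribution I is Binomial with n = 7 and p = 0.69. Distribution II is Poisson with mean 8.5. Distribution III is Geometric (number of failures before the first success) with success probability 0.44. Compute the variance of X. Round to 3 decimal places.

Per component, I: μ=4.83, E[X²]=24.8262; II: μ=8.5, E[X²]=80.75; III: μ=1.27273, E[X²]=4.5124.
E[X] = 0.29·4.83 + 0.43·8.5 + 0.28·1.27273 = 5.41206.
E[X²] = 0.29·24.8262 + 0.43·80.75 + 0.28·4.5124 = 43.1856.
Var(X) = E[X²] − (E[X])² = 43.1856 − 29.2904 = 13.8951.

13.895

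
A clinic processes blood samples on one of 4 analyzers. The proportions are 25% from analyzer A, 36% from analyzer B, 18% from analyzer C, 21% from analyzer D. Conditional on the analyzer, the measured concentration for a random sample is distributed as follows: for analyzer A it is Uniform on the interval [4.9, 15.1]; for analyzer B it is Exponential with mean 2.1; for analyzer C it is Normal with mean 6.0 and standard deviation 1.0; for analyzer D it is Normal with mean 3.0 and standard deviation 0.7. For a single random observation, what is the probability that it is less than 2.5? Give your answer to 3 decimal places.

Conditional on each analyzer, P(X < 2.5): A: 0; B: 0.695924; C: 0.000232629; D: 0.237525.
By total probability, P(X < 2.5) = 0.25·0 + 0.36·0.695924 + 0.18·0.000232629 + 0.21·0.237525 = 0.300455.

0.300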